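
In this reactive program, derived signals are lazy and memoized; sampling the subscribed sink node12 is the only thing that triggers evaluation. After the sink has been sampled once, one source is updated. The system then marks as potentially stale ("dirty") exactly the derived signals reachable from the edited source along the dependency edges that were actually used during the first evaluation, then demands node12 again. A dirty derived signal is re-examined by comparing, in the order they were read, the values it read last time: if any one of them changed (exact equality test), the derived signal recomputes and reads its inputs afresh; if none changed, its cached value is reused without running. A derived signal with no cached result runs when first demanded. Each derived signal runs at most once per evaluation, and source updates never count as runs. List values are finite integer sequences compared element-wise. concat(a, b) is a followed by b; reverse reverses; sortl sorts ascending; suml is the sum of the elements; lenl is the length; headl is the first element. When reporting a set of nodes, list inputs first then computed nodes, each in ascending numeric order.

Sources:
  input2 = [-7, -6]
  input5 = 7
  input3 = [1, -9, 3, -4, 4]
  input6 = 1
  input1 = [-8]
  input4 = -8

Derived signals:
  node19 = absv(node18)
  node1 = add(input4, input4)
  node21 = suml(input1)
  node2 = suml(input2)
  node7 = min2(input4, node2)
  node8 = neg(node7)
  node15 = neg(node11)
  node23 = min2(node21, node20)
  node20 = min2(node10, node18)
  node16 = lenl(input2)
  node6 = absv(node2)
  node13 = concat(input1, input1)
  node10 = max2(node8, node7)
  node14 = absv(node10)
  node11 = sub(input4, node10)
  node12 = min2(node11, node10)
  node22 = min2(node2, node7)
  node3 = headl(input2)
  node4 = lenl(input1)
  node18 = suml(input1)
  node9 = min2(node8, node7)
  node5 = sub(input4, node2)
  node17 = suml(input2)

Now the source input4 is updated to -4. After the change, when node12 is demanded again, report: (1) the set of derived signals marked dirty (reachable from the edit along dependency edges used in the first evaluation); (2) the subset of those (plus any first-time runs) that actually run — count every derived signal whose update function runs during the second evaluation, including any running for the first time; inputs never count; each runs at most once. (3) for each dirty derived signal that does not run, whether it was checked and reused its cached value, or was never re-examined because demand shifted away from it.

First demand of the output computes:
  node2 = suml([-7, -6]) = -13
  node7 = min2(-8, -13) = -13
  node8 = neg(-13) = 13
  node10 = max2(13, -13) = 13
  node11 = sub(-8, 13) = -21
  node12 = min2(-21, 13) = -21

After the edit, cleaning proceeds:
  node7: a read changed (input4 -8->-4) — executes, giving -13 — identical to its old value.
  node8: dirty, but its reads are unchanged (node7 unchanged); cached 13 stands.
  node10: dirty, but its reads are unchanged (node8 unchanged, node7 unchanged); cached 13 stands.
  node11: a read changed (input4 -8->-4) — executes, giving -17.
  node12: a read changed (node11 -21->-17) — executes, giving -17.

Note where the cutoff bites: node8 is checked, finds nothing changed, and keeps its cache.

The edit dirties: node7, node8, node10, node11, node12.
3 derived signals run: node7, node11, node12.
Cache hits after checking: node8, node10.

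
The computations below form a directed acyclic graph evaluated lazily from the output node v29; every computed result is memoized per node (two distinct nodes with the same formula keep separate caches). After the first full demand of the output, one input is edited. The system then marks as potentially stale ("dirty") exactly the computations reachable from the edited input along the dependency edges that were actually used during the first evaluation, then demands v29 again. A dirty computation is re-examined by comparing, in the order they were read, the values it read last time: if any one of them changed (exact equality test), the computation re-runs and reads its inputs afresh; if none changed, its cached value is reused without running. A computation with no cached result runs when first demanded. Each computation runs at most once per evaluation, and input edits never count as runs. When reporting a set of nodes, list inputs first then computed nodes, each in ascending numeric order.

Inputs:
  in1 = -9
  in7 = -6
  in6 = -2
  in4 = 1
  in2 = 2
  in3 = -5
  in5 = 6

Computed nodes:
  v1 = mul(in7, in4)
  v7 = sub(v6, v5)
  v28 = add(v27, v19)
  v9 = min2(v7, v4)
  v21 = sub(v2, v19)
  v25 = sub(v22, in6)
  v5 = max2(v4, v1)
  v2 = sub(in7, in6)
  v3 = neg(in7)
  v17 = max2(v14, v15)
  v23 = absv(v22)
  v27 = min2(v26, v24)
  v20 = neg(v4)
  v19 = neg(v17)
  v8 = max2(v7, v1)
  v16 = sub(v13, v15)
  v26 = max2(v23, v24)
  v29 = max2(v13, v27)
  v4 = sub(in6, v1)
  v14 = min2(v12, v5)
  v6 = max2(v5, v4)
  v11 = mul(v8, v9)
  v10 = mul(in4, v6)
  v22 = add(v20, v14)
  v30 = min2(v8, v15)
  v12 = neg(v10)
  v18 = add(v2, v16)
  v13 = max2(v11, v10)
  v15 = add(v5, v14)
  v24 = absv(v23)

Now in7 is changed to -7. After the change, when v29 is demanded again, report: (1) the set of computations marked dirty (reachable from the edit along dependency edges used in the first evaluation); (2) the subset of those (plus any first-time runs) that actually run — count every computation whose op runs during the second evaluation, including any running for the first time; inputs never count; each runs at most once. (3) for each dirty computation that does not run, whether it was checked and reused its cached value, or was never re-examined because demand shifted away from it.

First demand of the output computes:
  v1 = mul(-6, 1) = -6
  v4 = sub(-2, -6) = 4
  v5 = max2(4, -6) = 4
  v6 = max2(4, 4) = 4
  v7 = sub(4, 4) = 0
  v8 = max2(0, -6) = 0
  v9 = min2(0, 4) = 0
  v10 = mul(1, 4) = 4
  v11 = mul(0, 0) = 0
  v12 = neg(4) = -4
  v13 = max2(0, 4) = 4
  v14 = min2(-4, 4) = -4
  v20 = neg(4) = -4
  v22 = add(-4, -4) = -8
  v23 = absv(-8) = 8
  v24 = absv(8) = 8
  v26 = max2(8, 8) = 8
  v27 = min2(8, 8) = 8
  v29 = max2(4, 8) = 8

After the edit, cleaning proceeds:
  v1: a read changed (in7 -6->-7) — executes, giving -7.
  v4: a read changed (v1 -6->-7) — executes, giving 5.
  v5: a read changed (v4 4->5; v1 -6->-7) — executes, giving 5.
  v6: a read changed (v5 4->5; v4 4->5) — executes, giving 5.
  v7: a read changed (v6 4->5; v5 4->5) — executes, giving 0 — identical to its old value.
  v8: a read changed (v1 -6->-7) — executes, giving 0 — identical to its old value.
  v9: a read changed (v4 4->5) — executes, giving 0 — identical to its old value.
  v10: a read changed (v6 4->5) — executes, giving 5.
  v11: dirty, but its reads are unchanged (v8 unchanged, v9 unchanged); cached 0 stands.
  v12: a read changed (v10 4->5) — executes, giving -5.
  v13: a read changed (v10 4->5) — executes, giving 5.
  v14: a read changed (v12 -4->-5; v5 4->5) — executes, giving -5.
  v20: a read changed (v4 4->5) — executes, giving -5.
  v22: a read changed (v20 -4->-5; v14 -4->-5) — executes, giving -10.
  v23: a read changed (v22 -8->-10) — executes, giving 10.
  v24: a read changed (v23 8->10) — executes, giving 10.
  v26: a read changed (v23 8->10; v24 8->10) — executes, giving 10.
  v27: a read changed (v26 8->10; v24 8->10) — executes, giving 10.
  v29: a read changed (v13 4->5; v27 8->10) — executes, giving 10.

Note where the cutoff bites: v11 is checked, finds nothing changed, and keeps its cache.

The edit dirties: v1, v4, v5, v6, v7, v8, v9, v10, v11, v12, v13, v14, v20, v22, v23, v24, v26, v27, v29.
18 computations run: v1, v4, v5, v6, v7, v8, v9, v10, v12, v13, v14, v20, v22, v23, v24, v26, v27, v29.
Cache hits after checking: v11.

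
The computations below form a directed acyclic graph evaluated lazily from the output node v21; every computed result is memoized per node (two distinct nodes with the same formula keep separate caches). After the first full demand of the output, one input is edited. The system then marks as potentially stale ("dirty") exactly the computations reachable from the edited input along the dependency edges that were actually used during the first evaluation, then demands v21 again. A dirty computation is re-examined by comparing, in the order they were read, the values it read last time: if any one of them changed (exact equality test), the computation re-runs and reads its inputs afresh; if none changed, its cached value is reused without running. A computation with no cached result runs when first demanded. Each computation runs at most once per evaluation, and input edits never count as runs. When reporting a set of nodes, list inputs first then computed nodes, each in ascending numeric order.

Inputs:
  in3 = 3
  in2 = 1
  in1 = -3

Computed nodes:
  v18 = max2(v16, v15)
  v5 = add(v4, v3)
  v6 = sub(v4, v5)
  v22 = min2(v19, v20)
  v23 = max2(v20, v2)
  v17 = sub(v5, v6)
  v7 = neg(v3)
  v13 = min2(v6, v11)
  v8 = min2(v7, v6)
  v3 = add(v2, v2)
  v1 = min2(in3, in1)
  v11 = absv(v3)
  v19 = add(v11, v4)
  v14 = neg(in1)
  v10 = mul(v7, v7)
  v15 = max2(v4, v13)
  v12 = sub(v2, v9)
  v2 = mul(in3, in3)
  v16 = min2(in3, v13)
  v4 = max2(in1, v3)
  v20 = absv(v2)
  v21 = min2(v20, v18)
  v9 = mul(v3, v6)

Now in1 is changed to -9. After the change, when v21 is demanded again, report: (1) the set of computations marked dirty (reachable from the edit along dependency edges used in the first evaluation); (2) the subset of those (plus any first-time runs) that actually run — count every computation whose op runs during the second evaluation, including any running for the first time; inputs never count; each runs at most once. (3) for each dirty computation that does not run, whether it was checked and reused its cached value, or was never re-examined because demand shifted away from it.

The edit dirties: v4, v5, v6, v13, v15, v16, v18, v21.
1 computations run: v4.
Cache hits after checking: v5, v6, v13, v15, v16, v18, v21.
Note the absorption at v4: it re-runs yet its value is the same, leaving the output's value untouched.

First demand of the output computes:
  v2 = mul(3, 3) = 9
  v3 = add(9, 9) = 18
  v4 = max2(-3, 18) = 18
  v5 = add(18, 18) = 36
  v6 = sub(18, 36) = -18
  v11 = absv(18) = 18
  v13 = min2(-18, 18) = -18
  v15 = max2(18, -18) = 18
  v16 = min2(3, -18) = -18
  v18 = max2(-18, 18) = 18
  v20 = absv(9) = 9
  v21 = min2(9, 18) = 9

After the edit, cleaning proceeds:
  v4: a read changed (in1 -3->-9) — executes, giving 18 — identical to its old value.
  v5: dirty, but its reads are unchanged (v4 unchanged, v3 unchanged); cached 36 stands.
  v6: dirty, but its reads are unchanged (v4 unchanged, v5 unchanged); cached -18 stands.
  v13: dirty, but its reads are unchanged (v6 unchanged, v11 unchanged); cached -18 stands.
  v15: dirty, but its reads are unchanged (v4 unchanged, v13 unchanged); cached 18 stands.
  v16: dirty, but its reads are unchanged (in3 unchanged, v13 unchanged); cached -18 stands.
  v18: dirty, but its reads are unchanged (v16 unchanged, v15 unchanged); cached 18 stands.
  v21: dirty, but its reads are unchanged (v20 unchanged, v18 unchanged); cached 9 stands.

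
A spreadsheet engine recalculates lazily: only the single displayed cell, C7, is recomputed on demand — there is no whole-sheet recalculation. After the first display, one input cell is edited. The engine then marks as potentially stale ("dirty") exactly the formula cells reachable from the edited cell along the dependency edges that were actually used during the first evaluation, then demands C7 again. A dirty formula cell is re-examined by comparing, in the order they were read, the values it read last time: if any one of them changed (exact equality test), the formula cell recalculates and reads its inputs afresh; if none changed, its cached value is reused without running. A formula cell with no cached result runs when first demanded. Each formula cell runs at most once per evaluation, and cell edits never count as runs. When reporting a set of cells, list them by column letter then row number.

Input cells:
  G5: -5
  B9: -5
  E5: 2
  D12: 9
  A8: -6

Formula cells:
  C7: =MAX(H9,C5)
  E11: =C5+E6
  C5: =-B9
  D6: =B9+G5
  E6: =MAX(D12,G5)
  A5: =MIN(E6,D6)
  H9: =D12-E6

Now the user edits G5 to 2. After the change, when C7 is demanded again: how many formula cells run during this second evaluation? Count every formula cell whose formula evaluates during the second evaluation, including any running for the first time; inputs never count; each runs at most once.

First evaluation (everything demanded from the output):
  C5 = -(-5) = 5
  E6 = MAX(9, -5) = 9
  H9 = 9 - 9 = 0
  C7 = MAX(0, 5) = 5

Propagation after the edit:
  E6: runs — G5 -5->2; result 9 (same value as before).
  H9: checked — values it read are unchanged (D12 unchanged, E6 unchanged); reused cached 0 without running.
  C7: checked — values it read are unchanged (H9 unchanged, C5 unchanged); reused cached 5 without running.

Key observation: the change is absorbed at E6 — it re-runs but produces the same value, and the output's value is unchanged.

Formula cells that run: E6 — 1 in total.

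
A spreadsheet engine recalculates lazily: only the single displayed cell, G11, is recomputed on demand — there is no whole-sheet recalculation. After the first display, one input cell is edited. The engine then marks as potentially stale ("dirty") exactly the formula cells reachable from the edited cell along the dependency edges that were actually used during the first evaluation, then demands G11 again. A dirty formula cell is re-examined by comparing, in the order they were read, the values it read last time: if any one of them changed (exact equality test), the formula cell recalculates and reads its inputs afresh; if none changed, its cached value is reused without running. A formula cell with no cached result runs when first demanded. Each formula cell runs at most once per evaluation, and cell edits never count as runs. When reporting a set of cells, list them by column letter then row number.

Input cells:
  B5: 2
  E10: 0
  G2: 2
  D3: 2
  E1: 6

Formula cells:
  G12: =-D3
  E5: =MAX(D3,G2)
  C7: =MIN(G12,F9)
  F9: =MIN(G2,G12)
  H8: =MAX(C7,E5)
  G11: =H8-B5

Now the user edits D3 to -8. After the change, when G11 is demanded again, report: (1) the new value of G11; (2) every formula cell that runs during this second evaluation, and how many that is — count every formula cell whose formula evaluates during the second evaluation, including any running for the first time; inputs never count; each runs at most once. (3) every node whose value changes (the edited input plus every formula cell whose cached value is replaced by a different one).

First evaluation (everything demanded from the output):
  E5 = MAX(2, 2) = 2
  G12 = -(2) = -2
  F9 = MIN(2, -2) = -2
  C7 = MIN(-2, -2) = -2
  H8 = MAX(-2, 2) = 2
  G11 = 2 - 2 = 0

Propagation after the edit:
  E5: runs — D3 2->-8; result 2 (same value as before).
  G12: runs — D3 2->-8; result 8.
  F9: runs — G12 -2->8; result 2.
  C7: runs — G12 -2->8; F9 -2->2; result 2.
  H8: runs — C7 -2->2; result 2 (same value as before).
  G11: checked — values it read are unchanged (H8 unchanged, B5 unchanged); reused cached 0 without running.

Key observation: the cutoff stops propagation at G11 — its inputs' values are unchanged, so it reuses its cache.

New value of G11: 0.
Formula cells that run: C7, E5, F9, G12, H8 — 5 in total.
Values that change: C7, D3, F9, G12.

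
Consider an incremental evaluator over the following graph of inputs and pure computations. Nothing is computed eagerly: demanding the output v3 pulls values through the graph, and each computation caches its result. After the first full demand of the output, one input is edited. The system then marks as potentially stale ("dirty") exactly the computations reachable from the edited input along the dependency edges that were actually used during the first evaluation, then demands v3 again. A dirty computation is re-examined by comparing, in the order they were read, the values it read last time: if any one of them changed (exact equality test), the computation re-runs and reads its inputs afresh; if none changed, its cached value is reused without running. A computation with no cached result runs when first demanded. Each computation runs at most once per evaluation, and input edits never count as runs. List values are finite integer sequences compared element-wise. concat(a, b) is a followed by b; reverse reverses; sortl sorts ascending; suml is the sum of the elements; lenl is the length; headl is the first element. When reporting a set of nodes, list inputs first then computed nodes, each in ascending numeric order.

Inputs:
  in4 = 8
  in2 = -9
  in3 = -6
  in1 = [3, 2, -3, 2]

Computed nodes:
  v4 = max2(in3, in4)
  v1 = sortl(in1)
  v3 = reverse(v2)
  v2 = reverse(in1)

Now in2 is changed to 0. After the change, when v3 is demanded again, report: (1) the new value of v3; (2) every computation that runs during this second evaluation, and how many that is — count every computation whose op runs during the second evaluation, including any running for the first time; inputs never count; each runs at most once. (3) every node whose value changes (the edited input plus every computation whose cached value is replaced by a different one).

v3 now evaluates to [3, 2, -3, 2].
Run set: none (0 run).
Changed values: in2.
The important point: nothing the output needs ever reads in2, so the edit is invisible to it.

Initial pass — values computed on the first demand:
  v2 = reverse([3, 2, -3, 2]) = [2, -3, 2, 3]
  v3 = reverse([2, -3, 2, 3]) = [3, 2, -3, 2]

Second demand — change propagation:
  no demanded computation ever read in2, so the edit dirties nothing and nothing runs.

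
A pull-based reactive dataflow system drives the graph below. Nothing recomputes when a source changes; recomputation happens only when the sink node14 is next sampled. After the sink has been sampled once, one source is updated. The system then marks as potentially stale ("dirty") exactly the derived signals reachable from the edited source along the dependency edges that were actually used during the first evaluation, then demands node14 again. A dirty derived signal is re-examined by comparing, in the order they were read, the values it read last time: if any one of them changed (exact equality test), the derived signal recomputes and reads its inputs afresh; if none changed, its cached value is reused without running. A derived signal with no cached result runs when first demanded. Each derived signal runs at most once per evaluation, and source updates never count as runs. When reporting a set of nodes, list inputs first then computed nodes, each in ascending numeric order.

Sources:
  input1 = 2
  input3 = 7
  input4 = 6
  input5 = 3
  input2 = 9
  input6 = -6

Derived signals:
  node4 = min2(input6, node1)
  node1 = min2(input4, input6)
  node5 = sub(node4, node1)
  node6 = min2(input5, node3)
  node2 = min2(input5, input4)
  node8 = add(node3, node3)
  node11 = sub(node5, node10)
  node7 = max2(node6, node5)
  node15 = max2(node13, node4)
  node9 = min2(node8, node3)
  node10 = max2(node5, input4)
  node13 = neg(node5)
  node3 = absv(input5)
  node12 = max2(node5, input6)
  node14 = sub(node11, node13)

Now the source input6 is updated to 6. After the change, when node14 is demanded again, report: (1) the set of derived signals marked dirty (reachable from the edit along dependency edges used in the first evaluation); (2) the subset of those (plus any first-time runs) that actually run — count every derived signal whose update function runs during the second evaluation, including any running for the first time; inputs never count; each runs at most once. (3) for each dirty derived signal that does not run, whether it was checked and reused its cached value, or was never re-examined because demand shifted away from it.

Marked dirty: node1, node4, node5, node10, node11, node13, node14.
Derived signals that run: node1, node4, node5 — 3 in total.
Checked but reused from cache: node10, node11, node13, node14.
Key observation: the change is absorbed at node5 — it re-runs but produces the same value, and the output's value is unchanged.

First evaluation (everything demanded from the output):
  node1 = min2(6, -6) = -6
  node4 = min2(-6, -6) = -6
  node5 = sub(-6, -6) = 0
  node10 = max2(0, 6) = 6
  node11 = sub(0, 6) = -6
  node13 = neg(0) = 0
  node14 = sub(-6, 0) = -6

Propagation after the edit:
  node1: runs — input6 -6->6; result 6.
  node4: runs — input6 -6->6; node1 -6->6; result 6.
  node5: runs — node4 -6->6; node1 -6->6; result 0 (same value as before).
  node10: checked — values it read are unchanged (node5 unchanged, input4 unchanged); reused cached 6 without running.
  node11: checked — values it read are unchanged (node5 unchanged, node10 unchanged); reused cached -6 without running.
  node13: checked — values it read are unchanged (node5 unchanged); reused cached 0 without running.
  node14: checked — values it read are unchanged (node11 unchanged, node13 unchanged); reused cached -6 without running.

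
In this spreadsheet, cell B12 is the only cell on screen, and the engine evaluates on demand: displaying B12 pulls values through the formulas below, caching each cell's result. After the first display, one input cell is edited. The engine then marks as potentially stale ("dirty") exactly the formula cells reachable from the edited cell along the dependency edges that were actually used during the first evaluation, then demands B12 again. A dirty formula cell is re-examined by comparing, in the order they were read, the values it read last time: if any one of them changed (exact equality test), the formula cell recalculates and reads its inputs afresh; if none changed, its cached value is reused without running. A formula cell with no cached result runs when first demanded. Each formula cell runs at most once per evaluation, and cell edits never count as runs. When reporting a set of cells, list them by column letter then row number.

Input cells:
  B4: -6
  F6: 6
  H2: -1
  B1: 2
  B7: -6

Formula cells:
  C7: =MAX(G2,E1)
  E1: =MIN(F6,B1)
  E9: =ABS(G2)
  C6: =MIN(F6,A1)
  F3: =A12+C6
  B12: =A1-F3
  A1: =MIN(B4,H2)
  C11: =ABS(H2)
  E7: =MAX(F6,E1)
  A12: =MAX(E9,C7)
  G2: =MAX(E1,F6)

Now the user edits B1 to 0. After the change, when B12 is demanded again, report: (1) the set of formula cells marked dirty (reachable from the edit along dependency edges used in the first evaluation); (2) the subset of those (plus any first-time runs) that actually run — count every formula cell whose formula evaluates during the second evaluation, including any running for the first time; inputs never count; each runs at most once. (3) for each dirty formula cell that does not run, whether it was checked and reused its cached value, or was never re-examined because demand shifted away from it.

Dirty set: A12, B12, C7, E1, E9, F3, G2.
Run set: C7, E1, G2 (3 run).
Re-examined without running (cache reused): A12, B12, E9, F3.
The important point: at E9 every value read last time is unchanged, so the dirty flag clears without a run.

Initial pass — values computed on the first demand:
  A1 = MIN(-6, -1) = -6
  C6 = MIN(6, -6) = -6
  E1 = MIN(6, 2) = 2
  G2 = MAX(2, 6) = 6
  C7 = MAX(6, 2) = 6
  E9 = ABS(6) = 6
  A12 = MAX(6, 6) = 6
  F3 = 6 + -6 = 0
  B12 = -6 - 0 = -6

Second demand — change propagation:
  E1: re-runs because B1 2->0; new result 0.
  G2: re-runs because E1 2->0; new result 6 (unchanged).
  C7: re-runs because E1 2->0; new result 6 (unchanged).
  E9: re-examined; everything it read last time is the same (G2 unchanged) — cache 6 kept, no run.
  A12: re-examined; everything it read last time is the same (E9 unchanged, C7 unchanged) — cache 6 kept, no run.
  F3: re-examined; everything it read last time is the same (A12 unchanged, C6 unchanged) — cache 0 kept, no run.
  B12: re-examined; everything it read last time is the same (A1 unchanged, F3 unchanged) — cache -6 kept, no run.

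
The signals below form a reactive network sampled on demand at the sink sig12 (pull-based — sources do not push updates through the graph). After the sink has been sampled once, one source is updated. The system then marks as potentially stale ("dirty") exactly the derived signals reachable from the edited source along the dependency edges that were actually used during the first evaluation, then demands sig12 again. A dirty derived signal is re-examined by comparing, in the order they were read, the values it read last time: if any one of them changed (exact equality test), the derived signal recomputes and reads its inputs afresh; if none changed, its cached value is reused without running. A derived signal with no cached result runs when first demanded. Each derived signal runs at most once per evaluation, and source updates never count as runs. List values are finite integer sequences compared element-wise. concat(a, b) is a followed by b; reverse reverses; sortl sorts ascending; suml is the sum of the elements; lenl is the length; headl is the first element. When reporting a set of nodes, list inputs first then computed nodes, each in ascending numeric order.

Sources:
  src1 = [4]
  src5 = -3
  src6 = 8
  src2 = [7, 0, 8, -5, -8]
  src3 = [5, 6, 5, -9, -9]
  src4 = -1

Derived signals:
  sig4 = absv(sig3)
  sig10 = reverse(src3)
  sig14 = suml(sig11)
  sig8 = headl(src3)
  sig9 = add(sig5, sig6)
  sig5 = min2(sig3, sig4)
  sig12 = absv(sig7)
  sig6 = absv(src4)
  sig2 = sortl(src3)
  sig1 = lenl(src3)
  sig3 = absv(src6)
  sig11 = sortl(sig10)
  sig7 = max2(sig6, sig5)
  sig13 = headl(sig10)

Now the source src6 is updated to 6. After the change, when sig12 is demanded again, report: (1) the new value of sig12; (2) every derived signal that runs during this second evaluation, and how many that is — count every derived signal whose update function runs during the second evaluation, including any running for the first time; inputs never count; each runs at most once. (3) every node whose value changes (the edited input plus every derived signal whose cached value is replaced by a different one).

Initial pass — values computed on the first demand:
  sig3 = absv(8) = 8
  sig4 = absv(8) = 8
  sig5 = min2(8, 8) = 8
  sig6 = absv(-1) = 1
  sig7 = max2(1, 8) = 8
  sig12 = absv(8) = 8

Second demand — change propagation:
  sig3: re-runs because src6 8->6; new result 6.
  sig4: re-runs because sig3 8->6; new result 6.
  sig5: re-runs because sig3 8->6; sig4 8->6; new result 6.
  sig7: re-runs because sig5 8->6; new result 6.
  sig12: re-runs because sig7 8->6; new result 6.

sig12 now evaluates to 6.
Run set: sig3, sig4, sig5, sig7, sig12 (5 run).
Changed values: src6, sig3, sig4, sig5, sig7, sig12.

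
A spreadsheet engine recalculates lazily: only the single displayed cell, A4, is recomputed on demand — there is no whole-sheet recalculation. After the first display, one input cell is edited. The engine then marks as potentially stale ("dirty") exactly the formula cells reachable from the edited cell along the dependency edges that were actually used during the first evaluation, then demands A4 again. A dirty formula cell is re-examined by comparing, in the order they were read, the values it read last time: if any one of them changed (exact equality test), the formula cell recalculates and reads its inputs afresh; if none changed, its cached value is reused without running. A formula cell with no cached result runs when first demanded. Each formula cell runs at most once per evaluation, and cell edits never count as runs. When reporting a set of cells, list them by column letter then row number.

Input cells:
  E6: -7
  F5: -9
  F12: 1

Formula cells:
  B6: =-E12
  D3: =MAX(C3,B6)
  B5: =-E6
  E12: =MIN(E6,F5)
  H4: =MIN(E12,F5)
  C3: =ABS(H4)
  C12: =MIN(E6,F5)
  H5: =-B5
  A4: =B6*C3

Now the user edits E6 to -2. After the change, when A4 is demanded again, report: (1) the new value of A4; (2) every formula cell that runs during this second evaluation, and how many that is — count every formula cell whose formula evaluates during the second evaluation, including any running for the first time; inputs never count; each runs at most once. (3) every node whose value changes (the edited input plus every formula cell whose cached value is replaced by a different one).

First evaluation (everything demanded from the output):
  E12 = MIN(-7, -9) = -9
  B6 = -(-9) = 9
  H4 = MIN(-9, -9) = -9
  C3 = ABS(-9) = 9
  A4 = 9 * 9 = 81

Propagation after the edit:
  E12: runs — E6 -7->-2; result -9 (same value as before).
  B6: checked — values it read are unchanged (E12 unchanged); reused cached 9 without running.
  H4: checked — values it read are unchanged (E12 unchanged, F5 unchanged); reused cached -9 without running.
  C3: checked — values it read are unchanged (H4 unchanged); reused cached 9 without running.
  A4: checked — values it read are unchanged (B6 unchanged, C3 unchanged); reused cached 81 without running.

Key observation: the change is absorbed at E12 — it re-runs but produces the same value, and the output's value is unchanged.

New value of A4: 81.
Formula cells that run: E12 — 1 in total.
Values that change: E6.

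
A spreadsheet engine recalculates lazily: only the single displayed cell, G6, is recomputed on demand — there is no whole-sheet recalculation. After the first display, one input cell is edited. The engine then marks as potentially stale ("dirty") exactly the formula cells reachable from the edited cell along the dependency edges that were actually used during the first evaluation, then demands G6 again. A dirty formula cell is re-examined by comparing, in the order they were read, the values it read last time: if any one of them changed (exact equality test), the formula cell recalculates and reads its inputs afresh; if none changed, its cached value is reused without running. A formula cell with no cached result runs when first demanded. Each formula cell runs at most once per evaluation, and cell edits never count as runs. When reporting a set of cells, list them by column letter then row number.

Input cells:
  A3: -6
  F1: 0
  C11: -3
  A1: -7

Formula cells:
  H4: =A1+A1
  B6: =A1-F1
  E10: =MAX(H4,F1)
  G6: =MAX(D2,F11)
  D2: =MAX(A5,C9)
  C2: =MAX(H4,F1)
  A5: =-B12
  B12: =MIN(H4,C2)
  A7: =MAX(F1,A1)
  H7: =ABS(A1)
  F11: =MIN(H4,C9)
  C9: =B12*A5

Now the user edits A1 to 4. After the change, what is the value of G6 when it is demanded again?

New value of G6: -8.

First evaluation (everything demanded from the output):
  H4 = -7 + -7 = -14
  C2 = MAX(-14, 0) = 0
  B12 = MIN(-14, 0) = -14
  A5 = -(-14) = 14
  C9 = -14 * 14 = -196
  D2 = MAX(14, -196) = 14
  F11 = MIN(-14, -196) = -196
  G6 = MAX(14, -196) = 14

Propagation after the edit:
  H4: runs — A1 -7->4; A1 -7->4; result 8.
  C2: runs — H4 -14->8; result 8.
  B12: runs — H4 -14->8; C2 0->8; result 8.
  A5: runs — B12 -14->8; result -8.
  C9: runs — B12 -14->8; A5 14->-8; result -64.
  D2: runs — A5 14->-8; C9 -196->-64; result -8.
  F11: runs — H4 -14->8; C9 -196->-64; result -64.
  G6: runs — D2 14->-8; F11 -196->-64; result -8.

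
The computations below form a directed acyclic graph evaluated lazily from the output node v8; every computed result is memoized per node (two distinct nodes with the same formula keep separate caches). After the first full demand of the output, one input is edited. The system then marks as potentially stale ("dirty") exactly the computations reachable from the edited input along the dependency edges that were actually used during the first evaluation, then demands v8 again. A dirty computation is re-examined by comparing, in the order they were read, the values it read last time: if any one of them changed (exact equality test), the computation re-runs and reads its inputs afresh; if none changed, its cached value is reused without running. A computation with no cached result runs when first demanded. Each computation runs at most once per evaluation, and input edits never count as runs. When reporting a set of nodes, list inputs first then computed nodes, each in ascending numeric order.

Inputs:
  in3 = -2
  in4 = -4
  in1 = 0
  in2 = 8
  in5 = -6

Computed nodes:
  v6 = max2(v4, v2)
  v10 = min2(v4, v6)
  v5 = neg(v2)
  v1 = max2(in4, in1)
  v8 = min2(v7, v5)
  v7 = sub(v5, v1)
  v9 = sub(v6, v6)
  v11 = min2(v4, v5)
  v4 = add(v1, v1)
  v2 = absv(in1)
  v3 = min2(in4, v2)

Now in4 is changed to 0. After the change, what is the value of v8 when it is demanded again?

Demanding v8 again yields 0.
Note the absorption at v1: it re-runs yet its value is the same, leaving the output's value untouched.

First demand of the output computes:
  v1 = max2(-4, 0) = 0
  v2 = absv(0) = 0
  v5 = neg(0) = 0
  v7 = sub(0, 0) = 0
  v8 = min2(0, 0) = 0

After the edit, cleaning proceeds:
  v1: a read changed (in4 -4->0) — executes, giving 0 — identical to its old value.
  v7: dirty, but its reads are unchanged (v5 unchanged, v1 unchanged); cached 0 stands.
  v8: dirty, but its reads are unchanged (v7 unchanged, v5 unchanged); cached 0 stands.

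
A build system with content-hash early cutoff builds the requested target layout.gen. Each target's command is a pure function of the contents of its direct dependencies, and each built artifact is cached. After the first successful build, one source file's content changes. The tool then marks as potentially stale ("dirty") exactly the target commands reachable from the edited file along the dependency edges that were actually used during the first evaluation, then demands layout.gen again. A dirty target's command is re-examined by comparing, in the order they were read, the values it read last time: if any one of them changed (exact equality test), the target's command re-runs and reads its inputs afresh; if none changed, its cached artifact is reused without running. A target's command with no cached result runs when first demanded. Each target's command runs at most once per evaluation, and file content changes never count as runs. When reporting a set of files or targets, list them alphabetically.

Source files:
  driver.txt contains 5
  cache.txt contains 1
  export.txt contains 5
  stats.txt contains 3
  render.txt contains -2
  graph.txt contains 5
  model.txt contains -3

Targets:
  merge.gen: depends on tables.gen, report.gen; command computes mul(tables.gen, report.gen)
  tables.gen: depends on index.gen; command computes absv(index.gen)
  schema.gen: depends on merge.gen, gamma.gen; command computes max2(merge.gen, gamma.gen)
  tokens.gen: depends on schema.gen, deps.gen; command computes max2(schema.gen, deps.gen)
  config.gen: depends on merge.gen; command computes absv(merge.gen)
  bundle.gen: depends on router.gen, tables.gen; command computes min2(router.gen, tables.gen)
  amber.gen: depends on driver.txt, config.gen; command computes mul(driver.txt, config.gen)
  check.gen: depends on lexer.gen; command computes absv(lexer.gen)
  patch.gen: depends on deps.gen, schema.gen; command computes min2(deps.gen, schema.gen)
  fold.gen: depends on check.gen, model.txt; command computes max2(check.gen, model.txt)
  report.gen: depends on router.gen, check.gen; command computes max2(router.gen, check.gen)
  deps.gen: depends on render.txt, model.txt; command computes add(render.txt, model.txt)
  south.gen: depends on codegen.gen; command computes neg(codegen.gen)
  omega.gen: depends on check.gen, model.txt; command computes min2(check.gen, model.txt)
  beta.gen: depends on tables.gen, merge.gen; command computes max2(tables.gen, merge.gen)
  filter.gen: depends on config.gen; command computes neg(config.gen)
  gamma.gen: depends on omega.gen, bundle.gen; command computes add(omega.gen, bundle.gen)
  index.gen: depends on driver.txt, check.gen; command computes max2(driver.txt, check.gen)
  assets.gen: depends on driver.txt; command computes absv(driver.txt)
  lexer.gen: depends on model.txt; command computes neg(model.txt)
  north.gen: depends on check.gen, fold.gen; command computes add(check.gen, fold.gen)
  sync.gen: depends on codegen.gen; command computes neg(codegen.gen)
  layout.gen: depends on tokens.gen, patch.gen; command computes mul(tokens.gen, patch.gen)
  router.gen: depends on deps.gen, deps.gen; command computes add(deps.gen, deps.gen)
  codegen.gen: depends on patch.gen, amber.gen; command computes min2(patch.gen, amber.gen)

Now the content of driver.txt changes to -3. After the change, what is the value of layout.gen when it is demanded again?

First evaluation (everything demanded from the output):
  deps.gen = add(-2, -3) = -5
  lexer.gen = neg(-3) = 3
  check.gen = absv(3) = 3
  index.gen = max2(5, 3) = 5
  omega.gen = min2(3, -3) = -3
  router.gen = add(-5, -5) = -10
  report.gen = max2(-10, 3) = 3
  tables.gen = absv(5) = 5
  bundle.gen = min2(-10, 5) = -10
  gamma.gen = add(-3, -10) = -13
  merge.gen = mul(5, 3) = 15
  schema.gen = max2(15, -13) = 15
  patch.gen = min2(-5, 15) = -5
  tokens.gen = max2(15, -5) = 15
  layout.gen = mul(15, -5) = -75

Propagation after the edit:
  index.gen: runs — driver.txt 5->-3; result 3.
  tables.gen: runs — index.gen 5->3; result 3.
  bundle.gen: runs — tables.gen 5->3; result -10 (same value as before).
  gamma.gen: checked — values it read are unchanged (omega.gen unchanged, bundle.gen unchanged); reused cached -13 without running.
  merge.gen: runs — tables.gen 5->3; result 9.
  schema.gen: runs — merge.gen 15->9; result 9.
  patch.gen: runs — schema.gen 15->9; result -5 (same value as before).
  tokens.gen: runs — schema.gen 15->9; result 9.
  layout.gen: runs — tokens.gen 15->9; result -45.

Key observation: the cutoff stops propagation at gamma.gen — its inputs' values are unchanged, so it reuses its cache.

New value of layout.gen: -45.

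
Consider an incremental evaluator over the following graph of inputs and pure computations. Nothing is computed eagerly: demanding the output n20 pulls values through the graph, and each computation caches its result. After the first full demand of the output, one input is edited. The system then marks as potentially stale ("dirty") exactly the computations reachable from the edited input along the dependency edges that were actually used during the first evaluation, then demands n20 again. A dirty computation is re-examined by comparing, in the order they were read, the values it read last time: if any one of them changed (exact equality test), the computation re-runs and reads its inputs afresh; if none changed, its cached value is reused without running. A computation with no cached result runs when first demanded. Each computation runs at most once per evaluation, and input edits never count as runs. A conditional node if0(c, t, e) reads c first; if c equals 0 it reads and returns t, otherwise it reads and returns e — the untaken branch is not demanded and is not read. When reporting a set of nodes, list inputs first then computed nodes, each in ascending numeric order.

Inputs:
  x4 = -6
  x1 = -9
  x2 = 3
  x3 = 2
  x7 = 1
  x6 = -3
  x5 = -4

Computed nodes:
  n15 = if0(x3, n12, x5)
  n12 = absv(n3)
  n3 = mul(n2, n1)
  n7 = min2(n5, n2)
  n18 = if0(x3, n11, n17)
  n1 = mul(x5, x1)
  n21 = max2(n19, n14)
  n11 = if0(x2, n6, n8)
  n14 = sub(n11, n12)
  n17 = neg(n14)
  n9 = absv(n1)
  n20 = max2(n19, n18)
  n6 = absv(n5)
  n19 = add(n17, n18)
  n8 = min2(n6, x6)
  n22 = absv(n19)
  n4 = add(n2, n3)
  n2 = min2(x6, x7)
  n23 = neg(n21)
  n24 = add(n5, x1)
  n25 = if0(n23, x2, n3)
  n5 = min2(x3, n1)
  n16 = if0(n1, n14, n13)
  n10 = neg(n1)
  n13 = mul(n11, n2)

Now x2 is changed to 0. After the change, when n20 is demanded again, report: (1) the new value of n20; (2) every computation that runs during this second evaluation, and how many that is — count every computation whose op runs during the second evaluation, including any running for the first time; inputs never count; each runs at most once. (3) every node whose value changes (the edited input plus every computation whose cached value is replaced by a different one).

n20 now evaluates to 212.
Run set: n11, n14, n17, n18, n19, n20 (6 run).
Changed values: x2, n11, n14, n17, n18, n19, n20.

Initial pass — values computed on the first demand:
  n1 = mul(-4, -9) = 36
  n2 = min2(-3, 1) = -3
  n3 = mul(-3, 36) = -108
  n5 = min2(2, 36) = 2
  n6 = absv(2) = 2
  n8 = min2(2, -3) = -3
  n11 = if0(x2=3 -> else branch n8) = -3
  n12 = absv(-108) = 108
  n14 = sub(-3, 108) = -111
  n17 = neg(-111) = 111
  n18 = if0(x3=2 -> else branch n17) = 111
  n19 = add(111, 111) = 222
  n20 = max2(222, 111) = 222

Second demand — change propagation:
  n11: re-runs because x2 3->0; new result 2.
  n14: re-runs because n11 -3->2; new result -106.
  n17: re-runs because n14 -111->-106; new result 106.
  n18: re-runs because n17 111->106; new result 106.
  n19: re-runs because n17 111->106; n18 111->106; new result 212.
  n20: re-runs because n19 222->212; n18 111->106; new result 212.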